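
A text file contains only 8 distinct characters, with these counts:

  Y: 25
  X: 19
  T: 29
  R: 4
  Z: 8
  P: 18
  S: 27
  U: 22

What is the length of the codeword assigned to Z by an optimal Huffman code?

4

Build the tree from the bottom:
combine R(4), Z(8) → 12
combine 12, P(18) → 30
combine X(19), U(22) → 41
combine Y(25), S(27) → 52
combine T(29), 30 → 59
combine 41, 52 → 93
combine 59, 93 → 152
Z's leaf is at depth 4, giving a 4-bit codeword.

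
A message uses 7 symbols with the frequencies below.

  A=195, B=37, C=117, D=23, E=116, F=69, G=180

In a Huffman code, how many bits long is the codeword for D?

4

Build the tree from the bottom:
combine D(23), B(37) → 60
combine 60, F(69) → 129
combine E(116), C(117) → 233
combine 129, G(180) → 309
combine A(195), 233 → 428
combine 309, 428 → 737
D's leaf is at depth 4, giving a 4-bit codeword.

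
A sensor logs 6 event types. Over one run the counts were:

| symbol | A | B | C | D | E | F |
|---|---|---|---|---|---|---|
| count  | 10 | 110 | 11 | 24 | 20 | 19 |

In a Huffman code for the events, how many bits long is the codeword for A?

Repeatedly merge the two smallest:
A(10) + C(11) → 21
F(19) + E(20) → 39
21 + D(24) → 45
39 + 45 → 84
84 + B(110) → 194
The subtree containing A is merged 4 times, so code length = 4.

4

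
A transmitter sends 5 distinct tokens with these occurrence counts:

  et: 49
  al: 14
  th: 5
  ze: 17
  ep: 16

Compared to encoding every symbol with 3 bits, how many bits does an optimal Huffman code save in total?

Fixed-length: 3 bits × 101 symbols = 303 bits.
Huffman merges:
th(5) + al(14) → 19
ep(16) + ze(17) → 33
19 + 33 → 52
et(49) + 52 → 101
Huffman total = 19 + 33 + 52 + 101 = 205 bits.
Saving = 303 − 205 = 98 bits.

98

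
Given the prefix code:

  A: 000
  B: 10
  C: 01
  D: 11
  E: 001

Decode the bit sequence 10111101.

Read left to right; each codeword is recognised as soon as it completes (prefix code):
  10→B | 11→D | 11→D | 01→C
Decoded message: BDDC

BDDC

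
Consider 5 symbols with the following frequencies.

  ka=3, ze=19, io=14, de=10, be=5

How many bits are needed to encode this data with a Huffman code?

Merge the two smallest weights repeatedly:
merge ka(3) and be(5): 8
merge 8 and de(10): 18
merge io(14) and 18: 32
merge ze(19) and 32: 51
Total encoded bits = sum of merged weights = 8 + 18 + 32 + 51 = 109.

109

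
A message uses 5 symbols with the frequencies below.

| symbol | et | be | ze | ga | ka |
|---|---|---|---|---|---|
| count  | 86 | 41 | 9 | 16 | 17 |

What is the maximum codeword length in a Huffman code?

4

Merge the two lowest-weight nodes at each step:
merge ze(9) and ga(16): 25
merge ka(17) and 25: 42
merge be(41) and 42: 83
merge 83 and et(86): 169
Maximum depth reached is 4.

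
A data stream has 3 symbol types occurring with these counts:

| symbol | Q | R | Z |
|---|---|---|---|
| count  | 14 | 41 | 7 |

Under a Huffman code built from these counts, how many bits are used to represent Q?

Repeatedly merge the two smallest:
combine Z(7), Q(14) → 21
combine 21, R(41) → 62
Q sits 2 levels below the root, so its codeword is 2 bits.

2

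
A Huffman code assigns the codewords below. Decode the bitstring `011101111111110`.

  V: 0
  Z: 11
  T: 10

Read left to right; each codeword is recognised as soon as it completes (prefix code):
  0→V | 11→Z | 10→T | 11→Z | 11→Z | 11→Z | 11→Z | 10→T
Decoded message: VZTZZZZT

VZTZZZZT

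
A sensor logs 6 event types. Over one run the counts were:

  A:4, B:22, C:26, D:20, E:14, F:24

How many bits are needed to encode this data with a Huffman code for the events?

Build the Huffman tree bottom-up:
A(4) + E(14) → 18
18 + D(20) → 38
B(22) + F(24) → 46
C(26) + 38 → 64
46 + 64 → 110
Total encoded bits = sum of merged weights = 18 + 38 + 46 + 64 + 110 = 276.

276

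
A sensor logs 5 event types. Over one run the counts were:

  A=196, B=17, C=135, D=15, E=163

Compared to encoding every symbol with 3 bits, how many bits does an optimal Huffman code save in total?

523

Fixed-length: 3 bits × 526 symbols = 1578 bits.
Huffman merges:
combine D(15), B(17) → 32
combine 32, C(135) → 167
combine E(163), 167 → 330
combine A(196), 330 → 526
Huffman total = 32 + 167 + 330 + 526 = 1055 bits.
Saving = 1578 − 1055 = 523 bits.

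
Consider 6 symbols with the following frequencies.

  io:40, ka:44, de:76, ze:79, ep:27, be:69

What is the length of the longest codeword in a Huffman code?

Merge the two lowest-weight nodes at each step:
combine ep(27), io(40) → 67
combine ka(44), 67 → 111
combine be(69), de(76) → 145
combine ze(79), 111 → 190
combine 145, 190 → 335
Maximum depth reached is 4.

4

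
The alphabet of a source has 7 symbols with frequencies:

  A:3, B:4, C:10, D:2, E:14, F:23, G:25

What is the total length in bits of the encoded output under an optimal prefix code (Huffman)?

195

Merge the two smallest weights repeatedly:
D(2) + A(3) → 5
B(4) + 5 → 9
9 + C(10) → 19
E(14) + 19 → 33
F(23) + G(25) → 48
33 + 48 → 81
Total encoded bits = sum of merged weights = 5 + 9 + 19 + 33 + 48 + 81 = 195.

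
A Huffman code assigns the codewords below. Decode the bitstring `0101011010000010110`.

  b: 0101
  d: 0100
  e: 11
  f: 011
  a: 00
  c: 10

Read left to right; each codeword is recognised as soon as it completes (prefix code):
  0101→b | 011→f | 0100→d | 00→a | 0101→b | 10→c
Decoded message: bfdabc

bfdabc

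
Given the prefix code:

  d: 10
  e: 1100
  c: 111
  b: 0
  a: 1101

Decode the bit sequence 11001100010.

Read left to right; each codeword is recognised as soon as it completes (prefix code):
  1100→e | 1100→e | 0→b | 10→d
Decoded message: eebd

eebd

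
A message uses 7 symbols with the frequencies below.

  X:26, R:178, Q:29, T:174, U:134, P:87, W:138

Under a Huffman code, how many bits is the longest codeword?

4

Merge the two lowest-weight nodes at each step:
X(26) + Q(29) → 55
55 + P(87) → 142
U(134) + W(138) → 272
142 + T(174) → 316
R(178) + 272 → 450
316 + 450 → 766
Maximum depth reached is 4.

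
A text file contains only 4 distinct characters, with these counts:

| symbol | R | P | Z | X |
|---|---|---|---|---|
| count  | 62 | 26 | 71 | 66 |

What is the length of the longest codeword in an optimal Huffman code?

Merge the two lowest-weight nodes at each step:
combine P(26), R(62) → 88
combine X(66), Z(71) → 137
combine 88, 137 → 225
Maximum depth reached is 2.

2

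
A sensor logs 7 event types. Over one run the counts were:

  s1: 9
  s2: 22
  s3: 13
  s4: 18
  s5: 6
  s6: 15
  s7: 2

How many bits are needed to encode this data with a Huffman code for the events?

223

Merge the two smallest weights repeatedly:
combine s7(2), s5(6) → 8
combine 8, s1(9) → 17
combine s3(13), s6(15) → 28
combine 17, s4(18) → 35
combine s2(22), 28 → 50
combine 35, 50 → 85
Total encoded bits = sum of merged weights = 8 + 17 + 28 + 35 + 50 + 85 = 223.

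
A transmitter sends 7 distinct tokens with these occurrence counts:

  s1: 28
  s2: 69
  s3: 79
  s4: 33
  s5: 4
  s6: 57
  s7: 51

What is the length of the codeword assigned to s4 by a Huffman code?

3

Build the tree from the bottom:
combine s5(4), s1(28) → 32
combine 32, s4(33) → 65
combine s7(51), s6(57) → 108
combine 65, s2(69) → 134
combine s3(79), 108 → 187
combine 134, 187 → 321
s4's leaf is at depth 3, giving a 3-bit codeword.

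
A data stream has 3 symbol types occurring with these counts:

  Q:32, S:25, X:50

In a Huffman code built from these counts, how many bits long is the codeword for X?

Repeatedly merge the two smallest:
combine S(25), Q(32) → 57
combine X(50), 57 → 107
X is merged only at the final step, so code length = 1.

1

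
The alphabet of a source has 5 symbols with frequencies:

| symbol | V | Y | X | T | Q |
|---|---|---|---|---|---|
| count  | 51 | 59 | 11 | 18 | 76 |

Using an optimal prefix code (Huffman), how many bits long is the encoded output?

Merge the two smallest weights repeatedly:
X(11) + T(18) → 29
29 + V(51) → 80
Y(59) + Q(76) → 135
80 + 135 → 215
The encoded length is the sum of every internal node's weight: 29 + 80 + 135 + 215 = 459 bits.

459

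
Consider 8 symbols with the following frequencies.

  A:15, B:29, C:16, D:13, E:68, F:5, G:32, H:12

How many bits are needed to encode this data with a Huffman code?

Build the Huffman tree bottom-up:
combine F(5), H(12) → 17
combine D(13), A(15) → 28
combine C(16), 17 → 33
combine 28, B(29) → 57
combine G(32), 33 → 65
combine 57, 65 → 122
combine E(68), 122 → 190
Total encoded bits = sum of merged weights = 17 + 28 + 33 + 57 + 65 + 122 + 190 = 512.

512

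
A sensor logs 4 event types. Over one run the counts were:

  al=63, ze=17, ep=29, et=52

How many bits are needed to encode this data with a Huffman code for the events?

Merge the two smallest weights repeatedly:
combine ze(17), ep(29) → 46
combine 46, et(52) → 98
combine al(63), 98 → 161
Total encoded bits = sum of merged weights = 46 + 98 + 161 = 305.

305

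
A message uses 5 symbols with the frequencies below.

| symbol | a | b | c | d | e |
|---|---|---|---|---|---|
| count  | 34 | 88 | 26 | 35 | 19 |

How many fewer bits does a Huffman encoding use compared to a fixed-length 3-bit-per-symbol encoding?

Fixed-length: 3 bits × 202 symbols = 606 bits.
Huffman merges:
e(19) + c(26) → 45
a(34) + d(35) → 69
45 + 69 → 114
b(88) + 114 → 202
Huffman total = 45 + 69 + 114 + 202 = 430 bits.
Saving = 606 − 430 = 176 bits.

176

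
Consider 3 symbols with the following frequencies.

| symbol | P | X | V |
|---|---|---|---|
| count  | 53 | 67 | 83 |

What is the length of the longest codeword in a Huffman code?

2

Merge the two lowest-weight nodes at each step:
combine P(53), X(67) → 120
combine V(83), 120 → 203
The first pair merged (P, X) ends up deepest, at depth 2.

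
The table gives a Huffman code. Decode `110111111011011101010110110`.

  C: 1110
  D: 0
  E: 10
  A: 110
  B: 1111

Read left to right; each codeword is recognised as soon as it completes (prefix code):
  110→A | 1111→B | 110→A | 110→A | 1110→C | 10→E | 10→E | 110→A | 110→A
Decoded message: ABAACEEAA

ABAACEEAA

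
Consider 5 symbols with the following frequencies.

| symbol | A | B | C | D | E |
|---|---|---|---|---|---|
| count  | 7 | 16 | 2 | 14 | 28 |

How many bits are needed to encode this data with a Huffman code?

138

Build the Huffman tree bottom-up:
C(2) + A(7) → 9
9 + D(14) → 23
B(16) + 23 → 39
E(28) + 39 → 67
Each symbol's bit-cost is frequency × depth; summing gives 138 bits (equivalently 9 + 23 + 39 + 67).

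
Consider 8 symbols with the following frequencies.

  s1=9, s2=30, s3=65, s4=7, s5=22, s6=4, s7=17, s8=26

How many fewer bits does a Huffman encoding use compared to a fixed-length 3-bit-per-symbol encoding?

64

Fixed-length: 3 bits × 180 symbols = 540 bits.
Huffman merges:
merge s6(4) and s4(7): 11
merge s1(9) and 11: 20
merge s7(17) and 20: 37
merge s5(22) and s8(26): 48
merge s2(30) and 37: 67
merge 48 and s3(65): 113
merge 67 and 113: 180
Huffman total = 11 + 20 + 37 + 48 + 67 + 113 + 180 = 476 bits.
Saving = 540 − 476 = 64 bits.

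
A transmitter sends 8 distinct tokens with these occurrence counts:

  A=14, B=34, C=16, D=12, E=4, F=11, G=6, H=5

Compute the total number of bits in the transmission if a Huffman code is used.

280

Build the Huffman tree bottom-up:
combine E(4), H(5) → 9
combine G(6), 9 → 15
combine F(11), D(12) → 23
combine A(14), 15 → 29
combine C(16), 23 → 39
combine 29, B(34) → 63
combine 39, 63 → 102
Each symbol's bit-cost is frequency × depth; summing gives 280 bits (equivalently 9 + 15 + 23 + 29 + 39 + 63 + 102).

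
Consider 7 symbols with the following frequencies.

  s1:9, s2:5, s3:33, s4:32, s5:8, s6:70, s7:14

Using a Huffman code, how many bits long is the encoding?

Build the Huffman tree bottom-up:
merge s2(5) and s5(8): 13
merge s1(9) and 13: 22
merge s7(14) and 22: 36
merge s4(32) and s3(33): 65
merge 36 and 65: 101
merge s6(70) and 101: 171
Each symbol's bit-cost is frequency × depth; summing gives 408 bits (equivalently 13 + 22 + 36 + 65 + 101 + 171).

408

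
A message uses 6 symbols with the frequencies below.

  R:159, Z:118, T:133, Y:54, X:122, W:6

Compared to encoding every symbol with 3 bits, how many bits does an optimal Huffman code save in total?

354

Fixed-length: 3 bits × 592 symbols = 1776 bits.
Huffman merges:
W(6) + Y(54) → 60
60 + Z(118) → 178
X(122) + T(133) → 255
R(159) + 178 → 337
255 + 337 → 592
Huffman total = 60 + 178 + 255 + 337 + 592 = 1422 bits.
Saving = 1776 − 1422 = 354 bits.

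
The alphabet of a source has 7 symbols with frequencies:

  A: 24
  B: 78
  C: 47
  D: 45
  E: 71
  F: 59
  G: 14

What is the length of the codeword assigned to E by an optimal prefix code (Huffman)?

2

Build the tree from the bottom:
combine G(14), A(24) → 38
combine 38, D(45) → 83
combine C(47), F(59) → 106
combine E(71), B(78) → 149
combine 83, 106 → 189
combine 149, 189 → 338
The subtree containing E is merged 2 times, so code length = 2.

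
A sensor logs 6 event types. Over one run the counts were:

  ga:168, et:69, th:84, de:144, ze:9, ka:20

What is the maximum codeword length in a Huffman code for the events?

4

Merge the two lowest-weight nodes at each step:
merge ze(9) and ka(20): 29
merge 29 and et(69): 98
merge th(84) and 98: 182
merge de(144) and ga(168): 312
merge 182 and 312: 494
The first pair merged (ze, ka) ends up deepest, at depth 4.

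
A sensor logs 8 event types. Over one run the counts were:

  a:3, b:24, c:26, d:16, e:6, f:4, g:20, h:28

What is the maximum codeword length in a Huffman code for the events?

5

Merge the two lowest-weight nodes at each step:
merge a(3) and f(4): 7
merge e(6) and 7: 13
merge 13 and d(16): 29
merge g(20) and b(24): 44
merge c(26) and h(28): 54
merge 29 and 44: 73
merge 54 and 73: 127
The rarest symbols sit at the bottom; the longest codeword is 5 bits.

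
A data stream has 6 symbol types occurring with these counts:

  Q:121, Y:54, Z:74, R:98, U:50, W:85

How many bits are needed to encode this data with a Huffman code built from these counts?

Build the Huffman tree bottom-up:
combine U(50), Y(54) → 104
combine Z(74), W(85) → 159
combine R(98), 104 → 202
combine Q(121), 159 → 280
combine 202, 280 → 482
Total encoded bits = sum of merged weights = 104 + 159 + 202 + 280 + 482 = 1227.

1227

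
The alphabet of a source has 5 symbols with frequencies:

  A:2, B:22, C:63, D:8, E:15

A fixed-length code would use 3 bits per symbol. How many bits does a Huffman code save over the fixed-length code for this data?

138

Fixed-length: 3 bits × 110 symbols = 330 bits.
Huffman merges:
A(2) + D(8) → 10
10 + E(15) → 25
B(22) + 25 → 47
47 + C(63) → 110
Huffman total = 10 + 25 + 47 + 110 = 192 bits.
Saving = 330 − 192 = 138 bits.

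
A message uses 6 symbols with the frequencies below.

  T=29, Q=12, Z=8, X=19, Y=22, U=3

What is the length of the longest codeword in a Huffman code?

Merge the two lowest-weight nodes at each step:
merge U(3) and Z(8): 11
merge 11 and Q(12): 23
merge X(19) and Y(22): 41
merge 23 and T(29): 52
merge 41 and 52: 93
Maximum depth reached is 4.

4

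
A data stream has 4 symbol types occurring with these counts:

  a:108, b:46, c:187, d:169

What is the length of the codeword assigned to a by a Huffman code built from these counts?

3

Huffman merges, smallest pair first:
b(46) + a(108) → 154
154 + d(169) → 323
c(187) + 323 → 510
a's leaf is at depth 3, giving a 3-bit codeword.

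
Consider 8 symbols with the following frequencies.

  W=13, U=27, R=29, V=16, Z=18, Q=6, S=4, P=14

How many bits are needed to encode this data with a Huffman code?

Merge the two smallest weights repeatedly:
S(4) + Q(6) → 10
10 + W(13) → 23
P(14) + V(16) → 30
Z(18) + 23 → 41
U(27) + R(29) → 56
30 + 41 → 71
56 + 71 → 127
The encoded length is the sum of every internal node's weight: 10 + 23 + 30 + 41 + 56 + 71 + 127 = 358 bits.

358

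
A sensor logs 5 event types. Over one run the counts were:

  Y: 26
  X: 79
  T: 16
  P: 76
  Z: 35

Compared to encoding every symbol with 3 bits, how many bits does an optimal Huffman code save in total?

Fixed-length: 3 bits × 232 symbols = 696 bits.
Huffman merges:
merge T(16) and Y(26): 42
merge Z(35) and 42: 77
merge P(76) and 77: 153
merge X(79) and 153: 232
Huffman total = 42 + 77 + 153 + 232 = 504 bits.
Saving = 696 − 504 = 192 bits.

192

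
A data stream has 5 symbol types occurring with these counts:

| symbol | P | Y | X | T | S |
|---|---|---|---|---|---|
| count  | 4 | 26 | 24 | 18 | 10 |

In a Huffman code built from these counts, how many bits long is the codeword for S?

Huffman merges, smallest pair first:
combine P(4), S(10) → 14
combine 14, T(18) → 32
combine X(24), Y(26) → 50
combine 32, 50 → 82
The subtree containing S is merged 3 times, so code length = 3.

3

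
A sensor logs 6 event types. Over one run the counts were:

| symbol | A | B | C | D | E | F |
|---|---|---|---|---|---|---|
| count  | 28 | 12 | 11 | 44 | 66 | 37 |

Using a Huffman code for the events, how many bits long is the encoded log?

Greedily combine the two least-frequent nodes:
C(11) + B(12) → 23
23 + A(28) → 51
F(37) + D(44) → 81
51 + E(66) → 117
81 + 117 → 198
The encoded length is the sum of every internal node's weight: 23 + 51 + 81 + 117 + 198 = 470 bits.

470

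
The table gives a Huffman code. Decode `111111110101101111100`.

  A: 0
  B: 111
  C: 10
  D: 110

Read left to right; each codeword is recognised as soon as it completes (prefix code):
  111→B | 111→B | 110→D | 10→C | 110→D | 111→B | 110→D | 0→A
Decoded message: BBDCDBDA

BBDCDBDA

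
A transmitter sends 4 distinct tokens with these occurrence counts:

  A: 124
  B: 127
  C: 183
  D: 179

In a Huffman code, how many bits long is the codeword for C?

Huffman merges, smallest pair first:
A(124) + B(127) → 251
D(179) + C(183) → 362
251 + 362 → 613
C's leaf is at depth 2, giving a 2-bit codeword.

2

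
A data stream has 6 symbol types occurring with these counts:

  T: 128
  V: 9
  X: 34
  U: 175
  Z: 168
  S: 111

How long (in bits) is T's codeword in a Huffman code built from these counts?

Repeatedly merge the two smallest:
V(9) + X(34) → 43
43 + S(111) → 154
T(128) + 154 → 282
Z(168) + U(175) → 343
282 + 343 → 625
The subtree containing T is merged 2 times, so code length = 2.

2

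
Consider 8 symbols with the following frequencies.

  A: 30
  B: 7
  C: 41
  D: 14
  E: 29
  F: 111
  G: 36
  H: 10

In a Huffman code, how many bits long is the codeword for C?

Build the tree from the bottom:
merge B(7) and H(10): 17
merge D(14) and 17: 31
merge E(29) and A(30): 59
merge 31 and G(36): 67
merge C(41) and 59: 100
merge 67 and 100: 167
merge F(111) and 167: 278
The subtree containing C is merged 3 times, so code length = 3.

3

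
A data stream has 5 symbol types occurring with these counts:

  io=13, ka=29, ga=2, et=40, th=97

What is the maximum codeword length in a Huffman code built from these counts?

4

Merge the two lowest-weight nodes at each step:
ga(2) + io(13) → 15
15 + ka(29) → 44
et(40) + 44 → 84
84 + th(97) → 181
Maximum depth reached is 4.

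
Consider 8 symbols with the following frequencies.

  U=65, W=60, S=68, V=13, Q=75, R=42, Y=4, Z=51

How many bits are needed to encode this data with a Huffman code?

1067

Build the Huffman tree bottom-up:
Y(4) + V(13) → 17
17 + R(42) → 59
Z(51) + 59 → 110
W(60) + U(65) → 125
S(68) + Q(75) → 143
110 + 125 → 235
143 + 235 → 378
Total encoded bits = sum of merged weights = 17 + 59 + 110 + 125 + 143 + 235 + 378 = 1067.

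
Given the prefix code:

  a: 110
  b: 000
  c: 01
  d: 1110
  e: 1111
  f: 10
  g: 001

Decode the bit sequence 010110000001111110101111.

Read left to right; each codeword is recognised as soon as it completes (prefix code):
  01→c | 01→c | 10→f | 000→b | 001→g | 1111→e | 10→f | 10→f | 1111→e
Decoded message: ccfbgeffe

ccfbgeffe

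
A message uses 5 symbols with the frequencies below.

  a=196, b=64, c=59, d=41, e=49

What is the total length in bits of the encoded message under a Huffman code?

Greedily combine the two least-frequent nodes:
d(41) + e(49) → 90
c(59) + b(64) → 123
90 + 123 → 213
a(196) + 213 → 409
Total encoded bits = sum of merged weights = 90 + 123 + 213 + 409 = 835.

835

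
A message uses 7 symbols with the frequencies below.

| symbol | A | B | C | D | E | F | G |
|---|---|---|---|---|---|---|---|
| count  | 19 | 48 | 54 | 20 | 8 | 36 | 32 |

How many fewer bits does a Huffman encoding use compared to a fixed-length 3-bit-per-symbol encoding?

75

Fixed-length: 3 bits × 217 symbols = 651 bits.
Huffman merges:
E(8) + A(19) → 27
D(20) + 27 → 47
G(32) + F(36) → 68
47 + B(48) → 95
C(54) + 68 → 122
95 + 122 → 217
Huffman total = 27 + 47 + 68 + 95 + 122 + 217 = 576 bits.
Saving = 651 − 576 = 75 bits.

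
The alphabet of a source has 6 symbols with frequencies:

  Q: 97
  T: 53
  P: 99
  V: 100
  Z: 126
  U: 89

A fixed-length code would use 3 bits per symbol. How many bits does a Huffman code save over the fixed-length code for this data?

226

Fixed-length: 3 bits × 564 symbols = 1692 bits.
Huffman merges:
T(53) + U(89) → 142
Q(97) + P(99) → 196
V(100) + Z(126) → 226
142 + 196 → 338
226 + 338 → 564
Huffman total = 142 + 196 + 226 + 338 + 564 = 1466 bits.
Saving = 1692 − 1466 = 226 bits.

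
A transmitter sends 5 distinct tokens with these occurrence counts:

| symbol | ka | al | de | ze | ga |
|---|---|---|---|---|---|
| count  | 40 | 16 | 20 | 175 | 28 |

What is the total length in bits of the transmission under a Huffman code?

483

Build the Huffman tree bottom-up:
al(16) + de(20) → 36
ga(28) + 36 → 64
ka(40) + 64 → 104
104 + ze(175) → 279
The encoded length is the sum of every internal node's weight: 36 + 64 + 104 + 279 = 483 bits.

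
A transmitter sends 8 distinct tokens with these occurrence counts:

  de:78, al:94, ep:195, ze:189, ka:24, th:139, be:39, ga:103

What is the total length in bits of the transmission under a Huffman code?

Greedily combine the two least-frequent nodes:
combine ka(24), be(39) → 63
combine 63, de(78) → 141
combine al(94), ga(103) → 197
combine th(139), 141 → 280
combine ze(189), ep(195) → 384
combine 197, 280 → 477
combine 384, 477 → 861
The encoded length is the sum of every internal node's weight: 63 + 141 + 197 + 280 + 384 + 477 + 861 = 2403 bits.

2403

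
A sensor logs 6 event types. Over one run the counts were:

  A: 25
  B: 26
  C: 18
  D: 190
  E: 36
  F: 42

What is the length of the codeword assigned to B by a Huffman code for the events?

Huffman merges, smallest pair first:
combine C(18), A(25) → 43
combine B(26), E(36) → 62
combine F(42), 43 → 85
combine 62, 85 → 147
combine 147, D(190) → 337
B sits 3 levels below the root, so its codeword is 3 bits.

3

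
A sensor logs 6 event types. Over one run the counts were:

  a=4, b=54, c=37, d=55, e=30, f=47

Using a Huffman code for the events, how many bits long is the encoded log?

Merge the two smallest weights repeatedly:
a(4) + e(30) → 34
34 + c(37) → 71
f(47) + b(54) → 101
d(55) + 71 → 126
101 + 126 → 227
Total encoded bits = sum of merged weights = 34 + 71 + 101 + 126 + 227 = 559.

559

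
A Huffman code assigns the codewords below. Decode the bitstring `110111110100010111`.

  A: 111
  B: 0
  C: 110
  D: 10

Read left to right; each codeword is recognised as soon as it completes (prefix code):
  110→C | 111→A | 110→C | 10→D | 0→B | 0→B | 10→D | 111→A
Decoded message: CACDBBDA

CACDBBDA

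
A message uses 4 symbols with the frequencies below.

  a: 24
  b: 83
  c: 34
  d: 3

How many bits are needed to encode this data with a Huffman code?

Greedily combine the two least-frequent nodes:
d(3) + a(24) → 27
27 + c(34) → 61
61 + b(83) → 144
The encoded length is the sum of every internal node's weight: 27 + 61 + 144 = 232 bits.

232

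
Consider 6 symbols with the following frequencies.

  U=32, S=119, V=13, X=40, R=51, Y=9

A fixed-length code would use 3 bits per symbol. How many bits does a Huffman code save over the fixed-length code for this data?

Fixed-length: 3 bits × 264 symbols = 792 bits.
Huffman merges:
Y(9) + V(13) → 22
22 + U(32) → 54
X(40) + R(51) → 91
54 + 91 → 145
S(119) + 145 → 264
Huffman total = 22 + 54 + 91 + 145 + 264 = 576 bits.
Saving = 792 − 576 = 216 bits.

216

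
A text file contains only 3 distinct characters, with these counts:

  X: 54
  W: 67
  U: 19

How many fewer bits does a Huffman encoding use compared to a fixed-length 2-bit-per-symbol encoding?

Fixed-length: 2 bits × 140 symbols = 280 bits.
Huffman merges:
merge U(19) and X(54): 73
merge W(67) and 73: 140
Huffman total = 73 + 140 = 213 bits.
Saving = 280 − 213 = 67 bits.

67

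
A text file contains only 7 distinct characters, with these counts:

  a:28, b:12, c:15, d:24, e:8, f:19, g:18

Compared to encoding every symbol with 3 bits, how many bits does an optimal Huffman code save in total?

Fixed-length: 3 bits × 124 symbols = 372 bits.
Huffman merges:
merge e(8) and b(12): 20
merge c(15) and g(18): 33
merge f(19) and 20: 39
merge d(24) and a(28): 52
merge 33 and 39: 72
merge 52 and 72: 124
Huffman total = 20 + 33 + 39 + 52 + 72 + 124 = 340 bits.
Saving = 372 − 340 = 32 bits.

32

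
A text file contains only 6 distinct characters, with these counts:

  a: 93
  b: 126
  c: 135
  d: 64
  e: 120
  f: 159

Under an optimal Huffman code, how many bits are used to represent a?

3

Repeatedly merge the two smallest:
merge d(64) and a(93): 157
merge e(120) and b(126): 246
merge c(135) and 157: 292
merge f(159) and 246: 405
merge 292 and 405: 697
a's leaf is at depth 3, giving a 3-bit codeword.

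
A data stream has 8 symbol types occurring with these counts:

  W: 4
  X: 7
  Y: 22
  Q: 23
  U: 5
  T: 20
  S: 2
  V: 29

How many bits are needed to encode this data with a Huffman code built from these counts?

Build the Huffman tree bottom-up:
combine S(2), W(4) → 6
combine U(5), 6 → 11
combine X(7), 11 → 18
combine 18, T(20) → 38
combine Y(22), Q(23) → 45
combine V(29), 38 → 67
combine 45, 67 → 112
The encoded length is the sum of every internal node's weight: 6 + 11 + 18 + 38 + 45 + 67 + 112 = 297 bits.

297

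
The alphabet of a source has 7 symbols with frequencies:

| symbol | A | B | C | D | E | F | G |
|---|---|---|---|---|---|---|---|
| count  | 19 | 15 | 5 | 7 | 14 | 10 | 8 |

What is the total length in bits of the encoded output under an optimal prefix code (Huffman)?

212

Merge the two smallest weights repeatedly:
merge C(5) and D(7): 12
merge G(8) and F(10): 18
merge 12 and E(14): 26
merge B(15) and 18: 33
merge A(19) and 26: 45
merge 33 and 45: 78
Each symbol's bit-cost is frequency × depth; summing gives 212 bits (equivalently 12 + 18 + 26 + 33 + 45 + 78).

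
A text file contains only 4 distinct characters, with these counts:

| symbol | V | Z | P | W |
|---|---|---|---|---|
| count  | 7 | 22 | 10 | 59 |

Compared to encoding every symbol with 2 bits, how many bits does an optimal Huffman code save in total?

42

Fixed-length: 2 bits × 98 symbols = 196 bits.
Huffman merges:
V(7) + P(10) → 17
17 + Z(22) → 39
39 + W(59) → 98
Huffman total = 17 + 39 + 98 = 154 bits.
Saving = 196 − 154 = 42 bits.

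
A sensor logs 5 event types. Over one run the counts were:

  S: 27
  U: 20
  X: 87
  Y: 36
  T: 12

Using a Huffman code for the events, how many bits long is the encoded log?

368

Merge the two smallest weights repeatedly:
merge T(12) and U(20): 32
merge S(27) and 32: 59
merge Y(36) and 59: 95
merge X(87) and 95: 182
Each symbol's bit-cost is frequency × depth; summing gives 368 bits (equivalently 32 + 59 + 95 + 182).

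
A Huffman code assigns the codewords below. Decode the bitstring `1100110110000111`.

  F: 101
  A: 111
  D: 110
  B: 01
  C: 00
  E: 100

DBFECA

Read left to right; each codeword is recognised as soon as it completes (prefix code):
  110→D | 01→B | 101→F | 100→E | 00→C | 111→A
Decoded message: DBFECA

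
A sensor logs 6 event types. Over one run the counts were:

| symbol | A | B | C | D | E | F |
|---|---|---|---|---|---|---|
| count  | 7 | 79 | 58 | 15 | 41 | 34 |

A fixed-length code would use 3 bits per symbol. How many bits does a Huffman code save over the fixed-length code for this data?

Fixed-length: 3 bits × 234 symbols = 702 bits.
Huffman merges:
A(7) + D(15) → 22
22 + F(34) → 56
E(41) + 56 → 97
C(58) + B(79) → 137
97 + 137 → 234
Huffman total = 22 + 56 + 97 + 137 + 234 = 546 bits.
Saving = 702 − 546 = 156 bits.

156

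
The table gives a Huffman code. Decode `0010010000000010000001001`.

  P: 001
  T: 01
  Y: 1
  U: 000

PPUUPUUYP

Read left to right; each codeword is recognised as soon as it completes (prefix code):
  001→P | 001→P | 000→U | 000→U | 001→P | 000→U | 000→U | 1→Y | 001→P
Decoded message: PPUUPUUYP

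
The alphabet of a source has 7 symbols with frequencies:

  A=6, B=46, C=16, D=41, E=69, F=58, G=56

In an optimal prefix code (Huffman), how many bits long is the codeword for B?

Repeatedly merge the two smallest:
A(6) + C(16) → 22
22 + D(41) → 63
B(46) + G(56) → 102
F(58) + 63 → 121
E(69) + 102 → 171
121 + 171 → 292
B's leaf is at depth 3, giving a 3-bit codeword.

3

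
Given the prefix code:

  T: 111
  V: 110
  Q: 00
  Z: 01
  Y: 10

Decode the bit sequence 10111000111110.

Read left to right; each codeword is recognised as soon as it completes (prefix code):
  10→Y | 111→T | 00→Q | 01→Z | 111→T | 10→Y
Decoded message: YTQZTY

YTQZTY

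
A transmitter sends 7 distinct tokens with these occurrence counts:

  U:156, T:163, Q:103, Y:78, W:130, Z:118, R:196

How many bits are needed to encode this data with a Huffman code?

Merge the two smallest weights repeatedly:
merge Y(78) and Q(103): 181
merge Z(118) and W(130): 248
merge U(156) and T(163): 319
merge 181 and R(196): 377
merge 248 and 319: 567
merge 377 and 567: 944
The encoded length is the sum of every internal node's weight: 181 + 248 + 319 + 377 + 567 + 944 = 2636 bits.

2636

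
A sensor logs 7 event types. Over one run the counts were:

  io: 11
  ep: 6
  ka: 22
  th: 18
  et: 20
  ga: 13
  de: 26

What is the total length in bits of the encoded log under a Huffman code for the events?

Merge the two smallest weights repeatedly:
combine ep(6), io(11) → 17
combine ga(13), 17 → 30
combine th(18), et(20) → 38
combine ka(22), de(26) → 48
combine 30, 38 → 68
combine 48, 68 → 116
The encoded length is the sum of every internal node's weight: 17 + 30 + 38 + 48 + 68 + 116 = 317 bits.

317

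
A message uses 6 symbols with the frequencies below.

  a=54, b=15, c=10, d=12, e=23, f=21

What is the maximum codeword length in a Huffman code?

Merge the two lowest-weight nodes at each step:
merge c(10) and d(12): 22
merge b(15) and f(21): 36
merge 22 and e(23): 45
merge 36 and 45: 81
merge a(54) and 81: 135
The first pair merged (c, d) ends up deepest, at depth 4.

4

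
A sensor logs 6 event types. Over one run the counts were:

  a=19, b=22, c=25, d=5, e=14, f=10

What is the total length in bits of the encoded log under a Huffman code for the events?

234

Build the Huffman tree bottom-up:
d(5) + f(10) → 15
e(14) + 15 → 29
a(19) + b(22) → 41
c(25) + 29 → 54
41 + 54 → 95
Each symbol's bit-cost is frequency × depth; summing gives 234 bits (equivalently 15 + 29 + 41 + 54 + 95).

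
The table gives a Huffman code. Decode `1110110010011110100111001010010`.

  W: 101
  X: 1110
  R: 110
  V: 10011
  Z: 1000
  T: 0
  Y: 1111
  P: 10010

Read left to right; each codeword is recognised as soon as it completes (prefix code):
  1110→X | 110→R | 0→T | 10011→V | 110→R | 10011→V | 10010→P | 10010→P
Decoded message: XRTVRVPP

XRTVRVPP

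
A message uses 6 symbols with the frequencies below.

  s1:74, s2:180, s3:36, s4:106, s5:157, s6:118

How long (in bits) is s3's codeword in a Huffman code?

Huffman merges, smallest pair first:
combine s3(36), s1(74) → 110
combine s4(106), 110 → 216
combine s6(118), s5(157) → 275
combine s2(180), 216 → 396
combine 275, 396 → 671
The subtree containing s3 is merged 4 times, so code length = 4.

4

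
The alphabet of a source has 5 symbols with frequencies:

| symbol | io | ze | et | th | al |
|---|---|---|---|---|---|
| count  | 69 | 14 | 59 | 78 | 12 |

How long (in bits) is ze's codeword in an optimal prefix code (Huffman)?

3

Repeatedly merge the two smallest:
al(12) + ze(14) → 26
26 + et(59) → 85
io(69) + th(78) → 147
85 + 147 → 232
The subtree containing ze is merged 3 times, so code length = 3.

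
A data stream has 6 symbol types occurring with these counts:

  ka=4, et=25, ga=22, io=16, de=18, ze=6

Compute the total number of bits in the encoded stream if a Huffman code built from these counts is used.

Greedily combine the two least-frequent nodes:
merge ka(4) and ze(6): 10
merge 10 and io(16): 26
merge de(18) and ga(22): 40
merge et(25) and 26: 51
merge 40 and 51: 91
Each symbol's bit-cost is frequency × depth; summing gives 218 bits (equivalently 10 + 26 + 40 + 51 + 91).

218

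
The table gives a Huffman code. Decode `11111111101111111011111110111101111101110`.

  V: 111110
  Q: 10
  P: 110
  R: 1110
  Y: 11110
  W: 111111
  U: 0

Read left to right; each codeword is recognised as soon as it completes (prefix code):
  111111→W | 1110→R | 111111→W | 10→Q | 111111→W | 10→Q | 11110→Y | 111110→V | 1110→R
Decoded message: WRWQWQYVR

WRWQWQYVR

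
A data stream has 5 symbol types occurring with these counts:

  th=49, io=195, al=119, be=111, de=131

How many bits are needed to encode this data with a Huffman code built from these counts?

Greedily combine the two least-frequent nodes:
combine th(49), be(111) → 160
combine al(119), de(131) → 250
combine 160, io(195) → 355
combine 250, 355 → 605
Each symbol's bit-cost is frequency × depth; summing gives 1370 bits (equivalently 160 + 250 + 355 + 605).

1370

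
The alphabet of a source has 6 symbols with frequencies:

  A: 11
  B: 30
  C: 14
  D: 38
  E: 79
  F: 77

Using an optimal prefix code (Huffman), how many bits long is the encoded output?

578

Build the Huffman tree bottom-up:
merge A(11) and C(14): 25
merge 25 and B(30): 55
merge D(38) and 55: 93
merge F(77) and E(79): 156
merge 93 and 156: 249
Total encoded bits = sum of merged weights = 25 + 55 + 93 + 156 + 249 = 578.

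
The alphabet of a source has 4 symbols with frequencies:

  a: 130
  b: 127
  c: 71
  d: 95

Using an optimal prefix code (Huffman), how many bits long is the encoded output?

846

Build the Huffman tree bottom-up:
merge c(71) and d(95): 166
merge b(127) and a(130): 257
merge 166 and 257: 423
Each symbol's bit-cost is frequency × depth; summing gives 846 bits (equivalently 166 + 257 + 423).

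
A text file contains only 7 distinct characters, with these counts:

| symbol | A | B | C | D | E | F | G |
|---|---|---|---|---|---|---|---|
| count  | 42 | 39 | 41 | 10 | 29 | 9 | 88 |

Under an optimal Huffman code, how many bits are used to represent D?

4

Huffman merges, smallest pair first:
combine F(9), D(10) → 19
combine 19, E(29) → 48
combine B(39), C(41) → 80
combine A(42), 48 → 90
combine 80, G(88) → 168
combine 90, 168 → 258
The subtree containing D is merged 4 times, so code length = 4.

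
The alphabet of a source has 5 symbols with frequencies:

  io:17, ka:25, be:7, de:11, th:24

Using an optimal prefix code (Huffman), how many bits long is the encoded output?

186

Greedily combine the two least-frequent nodes:
combine be(7), de(11) → 18
combine io(17), 18 → 35
combine th(24), ka(25) → 49
combine 35, 49 → 84
The encoded length is the sum of every internal node's weight: 18 + 35 + 49 + 84 = 186 bits.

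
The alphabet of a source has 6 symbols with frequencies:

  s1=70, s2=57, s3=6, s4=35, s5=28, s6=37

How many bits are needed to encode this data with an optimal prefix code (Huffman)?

Greedily combine the two least-frequent nodes:
s3(6) + s5(28) → 34
34 + s4(35) → 69
s6(37) + s2(57) → 94
69 + s1(70) → 139
94 + 139 → 233
Each symbol's bit-cost is frequency × depth; summing gives 569 bits (equivalently 34 + 69 + 94 + 139 + 233).

569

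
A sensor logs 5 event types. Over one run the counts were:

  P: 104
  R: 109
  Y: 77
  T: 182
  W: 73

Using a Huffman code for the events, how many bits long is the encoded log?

1240

Greedily combine the two least-frequent nodes:
W(73) + Y(77) → 150
P(104) + R(109) → 213
150 + T(182) → 332
213 + 332 → 545
The encoded length is the sum of every internal node's weight: 150 + 213 + 332 + 545 = 1240 bits.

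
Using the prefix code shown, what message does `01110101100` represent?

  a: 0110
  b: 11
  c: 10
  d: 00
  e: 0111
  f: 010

Read left to right; each codeword is recognised as soon as it completes (prefix code):
  0111→e | 010→f | 11→b | 00→d
Decoded message: efbd

efbd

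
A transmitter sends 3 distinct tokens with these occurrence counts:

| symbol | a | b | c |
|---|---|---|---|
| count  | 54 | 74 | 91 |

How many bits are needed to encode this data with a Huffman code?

347

Build the Huffman tree bottom-up:
merge a(54) and b(74): 128
merge c(91) and 128: 219
Each symbol's bit-cost is frequency × depth; summing gives 347 bits (equivalently 128 + 219).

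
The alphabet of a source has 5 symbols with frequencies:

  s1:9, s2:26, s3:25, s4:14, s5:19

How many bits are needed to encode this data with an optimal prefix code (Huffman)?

209

Merge the two smallest weights repeatedly:
combine s1(9), s4(14) → 23
combine s5(19), 23 → 42
combine s3(25), s2(26) → 51
combine 42, 51 → 93
The encoded length is the sum of every internal node's weight: 23 + 42 + 51 + 93 = 209 bits.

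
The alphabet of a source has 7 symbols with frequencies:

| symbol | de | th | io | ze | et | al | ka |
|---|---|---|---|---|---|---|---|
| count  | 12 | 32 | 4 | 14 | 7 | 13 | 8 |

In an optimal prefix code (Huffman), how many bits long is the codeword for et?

4

Build the tree from the bottom:
io(4) + et(7) → 11
ka(8) + 11 → 19
de(12) + al(13) → 25
ze(14) + 19 → 33
25 + th(32) → 57
33 + 57 → 90
et's leaf is at depth 4, giving a 4-bit codeword.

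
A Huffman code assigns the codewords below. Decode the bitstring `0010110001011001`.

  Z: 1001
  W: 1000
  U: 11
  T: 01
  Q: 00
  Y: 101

QYWYZ

Read left to right; each codeword is recognised as soon as it completes (prefix code):
  00→Q | 101→Y | 1000→W | 101→Y | 1001→Z
Decoded message: QYWYZ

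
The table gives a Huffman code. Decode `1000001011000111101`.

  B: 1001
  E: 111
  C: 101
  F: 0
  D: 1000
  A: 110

DFFCDEC

Read left to right; each codeword is recognised as soon as it completes (prefix code):
  1000→D | 0→F | 0→F | 101→C | 1000→D | 111→E | 101→C
Decoded message: DFFCDEC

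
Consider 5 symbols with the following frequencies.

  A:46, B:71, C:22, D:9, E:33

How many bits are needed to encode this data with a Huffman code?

386

Build the Huffman tree bottom-up:
merge D(9) and C(22): 31
merge 31 and E(33): 64
merge A(46) and 64: 110
merge B(71) and 110: 181
Total encoded bits = sum of merged weights = 31 + 64 + 110 + 181 = 386.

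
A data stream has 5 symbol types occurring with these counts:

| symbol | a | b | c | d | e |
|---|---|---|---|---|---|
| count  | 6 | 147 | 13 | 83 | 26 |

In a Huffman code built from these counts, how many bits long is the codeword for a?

Build the tree from the bottom:
a(6) + c(13) → 19
19 + e(26) → 45
45 + d(83) → 128
128 + b(147) → 275
a's leaf is at depth 4, giving a 4-bit codeword.

4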